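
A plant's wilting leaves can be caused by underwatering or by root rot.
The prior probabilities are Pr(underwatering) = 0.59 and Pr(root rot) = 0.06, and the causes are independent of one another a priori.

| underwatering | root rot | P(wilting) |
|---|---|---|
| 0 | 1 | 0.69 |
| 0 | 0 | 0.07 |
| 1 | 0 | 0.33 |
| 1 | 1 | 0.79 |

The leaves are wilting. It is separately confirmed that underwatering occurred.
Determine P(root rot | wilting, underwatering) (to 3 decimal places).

P(root rot | wilting, underwatering) ≈ 0.133

Enumerate both values of root rot and weight by the priors:
  P(wilting | underwatering) = 0.33·0.94 + 0.79·0.06
        = 0.310200 + 0.047400 = 0.357600
Keeping only the root rot-present terms gives 0.047400, so
  P(root rot | wilting, underwatering) = 0.047400 / 0.357600 ≈ 0.133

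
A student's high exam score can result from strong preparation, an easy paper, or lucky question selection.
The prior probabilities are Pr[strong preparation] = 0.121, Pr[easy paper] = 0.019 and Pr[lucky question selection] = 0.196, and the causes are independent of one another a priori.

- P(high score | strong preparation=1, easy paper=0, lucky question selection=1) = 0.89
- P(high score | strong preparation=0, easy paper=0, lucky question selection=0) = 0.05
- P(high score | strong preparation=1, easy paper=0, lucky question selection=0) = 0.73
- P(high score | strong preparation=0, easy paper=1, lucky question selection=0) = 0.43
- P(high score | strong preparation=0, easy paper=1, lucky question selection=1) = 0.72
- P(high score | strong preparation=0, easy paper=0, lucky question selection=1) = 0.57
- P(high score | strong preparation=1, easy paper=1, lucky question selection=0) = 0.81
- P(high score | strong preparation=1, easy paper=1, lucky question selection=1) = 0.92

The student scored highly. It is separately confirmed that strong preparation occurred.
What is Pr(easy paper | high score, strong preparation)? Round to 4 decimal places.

Weight on easy paper=true, given the evidence: 0.012374 + 0.003426 = 0.015800
Normalizer over all consistent configurations: 0.73*0.981*0.804 + 0.89*0.981*0.196 + 0.81*0.019*0.804 + 0.92*0.019*0.196 = 0.762695
Posterior = 0.015800 / 0.762695 ≈ 0.0207

Pr(easy paper | high score, strong preparation) ≈ 0.0207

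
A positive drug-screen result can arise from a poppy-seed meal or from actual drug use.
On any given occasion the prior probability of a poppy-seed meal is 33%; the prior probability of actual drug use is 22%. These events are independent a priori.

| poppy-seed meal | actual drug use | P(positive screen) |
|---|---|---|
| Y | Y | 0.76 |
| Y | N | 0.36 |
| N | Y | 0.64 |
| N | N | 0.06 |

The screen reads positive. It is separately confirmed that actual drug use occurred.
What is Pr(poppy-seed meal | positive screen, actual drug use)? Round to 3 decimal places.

P(positive screen | actual drug use) = 0.64*0.67 + 0.76*0.33 = 0.428800 + 0.250800 = 0.679600
Restricting to configurations with poppy-seed meal present: 0.76*0.33 = 0.250800.
P(poppy-seed meal | positive screen, actual drug use) = 0.250800 / 0.679600 ≈ 0.369

Pr(poppy-seed meal | positive screen, actual drug use) ≈ 0.369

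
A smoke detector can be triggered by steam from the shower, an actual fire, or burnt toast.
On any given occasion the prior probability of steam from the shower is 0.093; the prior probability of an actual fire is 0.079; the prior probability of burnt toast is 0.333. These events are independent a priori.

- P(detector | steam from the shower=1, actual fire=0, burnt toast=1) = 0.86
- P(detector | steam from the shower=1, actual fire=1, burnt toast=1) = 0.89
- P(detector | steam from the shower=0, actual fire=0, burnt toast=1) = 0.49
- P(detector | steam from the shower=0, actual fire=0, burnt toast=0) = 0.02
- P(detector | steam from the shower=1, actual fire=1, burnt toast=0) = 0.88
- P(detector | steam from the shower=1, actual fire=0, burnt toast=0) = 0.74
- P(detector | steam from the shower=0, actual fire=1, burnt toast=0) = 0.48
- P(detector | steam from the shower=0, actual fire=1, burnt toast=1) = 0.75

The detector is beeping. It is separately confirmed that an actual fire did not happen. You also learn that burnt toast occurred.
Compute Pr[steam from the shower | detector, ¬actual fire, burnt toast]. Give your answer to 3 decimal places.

Pr[steam from the shower | detector, ¬actual fire, burnt toast] ≈ 0.153

P(detector | ¬actual fire, burnt toast) = 0.49×0.907 + 0.86×0.093 = 0.444430 + 0.079980 = 0.524410
Of this, 0.079980 comes from 0.86×0.093 (the steam from the shower=true cases).
So P(steam from the shower | detector, ¬actual fire, burnt toast) = 0.079980/0.524410 ≈ 0.153.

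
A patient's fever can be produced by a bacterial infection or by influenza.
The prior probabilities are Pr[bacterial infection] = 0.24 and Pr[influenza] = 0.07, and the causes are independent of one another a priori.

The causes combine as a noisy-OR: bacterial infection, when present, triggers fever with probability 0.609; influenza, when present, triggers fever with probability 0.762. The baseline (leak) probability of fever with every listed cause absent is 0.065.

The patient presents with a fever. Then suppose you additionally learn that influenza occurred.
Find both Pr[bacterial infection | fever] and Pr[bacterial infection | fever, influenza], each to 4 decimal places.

Pr[bacterial infection | fever] ≈ 0.6426; Pr[bacterial infection | fever, influenza] ≈ 0.2705

Under noisy-OR, P(fever | causes) = 1 − (1−0.065)·∏(1−qᵢ) over the active causes.
P(fever) = 0.065×0.76×0.93 + 0.77747×0.76×0.07 + 0.634415×0.24×0.93 + 0.912991×0.24×0.07 = 0.045942 + 0.041361 + 0.141601 + 0.015338 = 0.244242
Restricting to configurations with bacterial infection present: 0.141601 + 0.015338 = 0.156939.
Hence the posterior is 0.156939/0.244242 ≈ 0.6426.

Now also conditioning on influenza=true:
P(fever | influenza) = 0.77747×0.76 + 0.912991×0.24 = 0.590877 + 0.219118 = 0.809995
Of this, 0.219118 comes from 0.912991×0.24 (the bacterial infection=true cases).
So P(bacterial infection | fever, influenza) = 0.219118/0.809995 ≈ 0.2705.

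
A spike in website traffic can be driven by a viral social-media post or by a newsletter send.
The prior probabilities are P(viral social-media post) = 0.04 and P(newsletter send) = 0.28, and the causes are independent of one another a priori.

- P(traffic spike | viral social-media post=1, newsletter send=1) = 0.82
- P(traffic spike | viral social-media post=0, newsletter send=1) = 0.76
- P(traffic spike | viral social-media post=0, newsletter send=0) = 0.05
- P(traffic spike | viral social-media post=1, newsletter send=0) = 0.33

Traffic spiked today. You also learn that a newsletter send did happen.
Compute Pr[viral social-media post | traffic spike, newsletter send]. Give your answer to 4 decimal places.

Pr[viral social-media post | traffic spike, newsletter send] ≈ 0.0430

For the numerator, keep only viral social-media post=true terms: 0.82·0.04 = 0.032800
Denominator P(traffic spike | newsletter send): 0.76·0.96 + 0.82·0.04 = 0.762400
Posterior = 0.032800 / 0.762400 ≈ 0.0430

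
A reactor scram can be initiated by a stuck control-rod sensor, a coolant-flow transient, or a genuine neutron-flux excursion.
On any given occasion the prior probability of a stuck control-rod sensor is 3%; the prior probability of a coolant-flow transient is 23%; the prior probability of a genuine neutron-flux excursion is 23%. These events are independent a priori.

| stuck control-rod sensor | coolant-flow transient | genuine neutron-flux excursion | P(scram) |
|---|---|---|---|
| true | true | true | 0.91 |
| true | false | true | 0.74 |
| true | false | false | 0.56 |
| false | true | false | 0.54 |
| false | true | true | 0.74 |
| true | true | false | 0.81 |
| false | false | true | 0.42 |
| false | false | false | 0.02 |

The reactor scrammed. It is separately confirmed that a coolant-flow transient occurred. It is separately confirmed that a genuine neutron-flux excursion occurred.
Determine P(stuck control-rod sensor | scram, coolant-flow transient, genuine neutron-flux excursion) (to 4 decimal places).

P(stuck control-rod sensor | scram, coolant-flow transient, genuine neutron-flux excursion) ≈ 0.0366

For the numerator, keep only stuck control-rod sensor=true terms: 0.91*0.03 = 0.027300
Normalizer over all consistent configurations: 0.74*0.97 + 0.91*0.03 = 0.745100
Posterior = 0.027300 / 0.745100 ≈ 0.0366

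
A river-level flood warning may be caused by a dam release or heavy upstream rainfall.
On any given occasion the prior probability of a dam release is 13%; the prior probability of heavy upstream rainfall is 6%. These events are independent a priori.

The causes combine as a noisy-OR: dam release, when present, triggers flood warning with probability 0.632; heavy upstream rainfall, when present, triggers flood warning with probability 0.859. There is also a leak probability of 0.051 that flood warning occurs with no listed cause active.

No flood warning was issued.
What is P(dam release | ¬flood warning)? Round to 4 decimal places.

Under noisy-OR, P(flood warning | causes) = 1 − (1−0.051)·∏(1−qᵢ) over the active causes.
By total probability over the 4 (dam release, heavy upstream rainfall) configurations:
  P(¬flood warning) = 0.949·0.87·0.94 + 0.133809·0.87·0.06 + 0.349232·0.13·0.94 + 0.049242·0.13·0.06
        = 0.776092 + 0.006985 + 0.042676 + 0.000384 = 0.826137
Configurations with dam release contribute 0.043060, so
  P(dam release | ¬flood warning) = 0.043060 / 0.826137 ≈ 0.0521

P(dam release | ¬flood warning) ≈ 0.0521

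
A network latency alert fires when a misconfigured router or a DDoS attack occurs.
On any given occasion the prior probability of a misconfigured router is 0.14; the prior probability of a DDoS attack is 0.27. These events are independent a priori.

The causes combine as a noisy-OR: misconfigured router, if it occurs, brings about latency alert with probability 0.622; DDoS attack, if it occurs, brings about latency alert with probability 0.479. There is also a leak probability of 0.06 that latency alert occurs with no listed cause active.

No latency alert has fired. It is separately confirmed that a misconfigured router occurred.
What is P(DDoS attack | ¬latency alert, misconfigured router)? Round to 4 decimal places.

Under noisy-OR, P(latency alert | causes) = 1 − (1−0.06)·∏(1−qᵢ) over the active causes.
Enumerate both values of DDoS attack and weight by the priors:
  P(¬latency alert | misconfigured router) = 0.35532*0.73 + 0.185122*0.27
        = 0.259384 + 0.049983 = 0.309367
The terms with DDoS attack present sum to 0.049983, so
  P(DDoS attack | ¬latency alert, misconfigured router) = 0.049983 / 0.309367 ≈ 0.1616

P(DDoS attack | ¬latency alert, misconfigured router) ≈ 0.1616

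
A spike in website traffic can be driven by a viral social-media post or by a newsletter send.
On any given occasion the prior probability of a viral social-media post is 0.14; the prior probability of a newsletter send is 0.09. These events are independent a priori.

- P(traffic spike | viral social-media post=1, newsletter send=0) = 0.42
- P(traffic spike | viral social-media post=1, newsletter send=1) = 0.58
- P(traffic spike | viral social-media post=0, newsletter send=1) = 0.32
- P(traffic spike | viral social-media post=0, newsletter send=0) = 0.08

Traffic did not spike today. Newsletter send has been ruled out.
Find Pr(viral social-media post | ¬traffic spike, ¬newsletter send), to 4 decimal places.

Weight on viral social-media post=true, given the evidence: 0.58*0.14 = 0.081200
Normalizer over all consistent configurations: 0.92*0.86 + 0.58*0.14 = 0.872400
P(viral social-media post | ¬traffic spike, ¬newsletter send) = 0.081200/0.872400 ≈ 0.0931

Pr(viral social-media post | ¬traffic spike, ¬newsletter send) ≈ 0.0931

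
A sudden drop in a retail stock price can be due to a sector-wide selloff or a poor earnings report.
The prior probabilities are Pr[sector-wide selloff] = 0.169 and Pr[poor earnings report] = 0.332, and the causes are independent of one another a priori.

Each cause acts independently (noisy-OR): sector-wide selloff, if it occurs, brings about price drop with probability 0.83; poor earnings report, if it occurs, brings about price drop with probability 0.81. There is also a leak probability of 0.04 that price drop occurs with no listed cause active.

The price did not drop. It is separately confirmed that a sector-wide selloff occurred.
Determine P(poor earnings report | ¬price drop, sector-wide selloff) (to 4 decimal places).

P(poor earnings report | ¬price drop, sector-wide selloff) ≈ 0.0863

Under noisy-OR, P(price drop | causes) = 1 − (1−0.04)·∏(1−qᵢ) over the active causes.
P(¬price drop | sector-wide selloff) = 0.1632×0.668 + 0.031008×0.332 = 0.109018 + 0.010295 = 0.119313
Of this, 0.010295 comes from 0.031008×0.332 (the poor earnings report=true cases).
So P(poor earnings report | ¬price drop, sector-wide selloff) = 0.010295/0.119313 ≈ 0.0863.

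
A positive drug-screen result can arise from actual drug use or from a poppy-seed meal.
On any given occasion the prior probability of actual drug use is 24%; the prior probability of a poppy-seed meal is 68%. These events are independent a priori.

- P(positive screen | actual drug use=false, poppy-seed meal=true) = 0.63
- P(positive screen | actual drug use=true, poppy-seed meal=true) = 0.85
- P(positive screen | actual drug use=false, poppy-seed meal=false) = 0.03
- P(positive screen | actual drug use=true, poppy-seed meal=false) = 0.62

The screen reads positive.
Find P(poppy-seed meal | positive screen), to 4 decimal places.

P(poppy-seed meal | positive screen) ≈ 0.8942

For the numerator, keep only poppy-seed meal=true terms: 0.325584 + 0.138720 = 0.464304
Normalizer over all consistent configurations: 0.03·0.76·0.32 + 0.63·0.76·0.68 + 0.62·0.24·0.32 + 0.85·0.24·0.68 = 0.519216
P(poppy-seed meal | positive screen) = 0.464304/0.519216 ≈ 0.8942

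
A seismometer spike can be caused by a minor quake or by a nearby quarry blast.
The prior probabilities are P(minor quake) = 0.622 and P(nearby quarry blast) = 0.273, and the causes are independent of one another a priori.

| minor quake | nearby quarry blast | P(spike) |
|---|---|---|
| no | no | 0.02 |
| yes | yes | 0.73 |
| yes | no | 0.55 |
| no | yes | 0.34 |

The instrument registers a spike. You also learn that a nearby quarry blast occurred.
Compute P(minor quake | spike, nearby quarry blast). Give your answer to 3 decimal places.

P(spike | nearby quarry blast) = 0.34*0.378 + 0.73*0.622 = 0.128520 + 0.454060 = 0.582580
The minor quake-present share is 0.73*0.622 = 0.454060.
Hence the posterior is 0.454060/0.582580 ≈ 0.779.

P(minor quake | spike, nearby quarry blast) ≈ 0.779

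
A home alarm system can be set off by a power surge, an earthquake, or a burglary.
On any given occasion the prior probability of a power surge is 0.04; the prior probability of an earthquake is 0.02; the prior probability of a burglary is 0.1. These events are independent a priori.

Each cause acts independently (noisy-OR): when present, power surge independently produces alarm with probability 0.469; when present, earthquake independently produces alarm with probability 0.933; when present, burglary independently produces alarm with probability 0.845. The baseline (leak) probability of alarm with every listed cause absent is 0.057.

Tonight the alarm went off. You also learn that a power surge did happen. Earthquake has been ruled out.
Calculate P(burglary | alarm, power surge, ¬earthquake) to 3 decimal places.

P(burglary | alarm, power surge, ¬earthquake) ≈ 0.170

Under noisy-OR, P(alarm | causes) = 1 − (1−0.057)·∏(1−qᵢ) over the active causes.
P(alarm | power surge, ¬earthquake) = 0.499267·0.9 + 0.922386·0.1 = 0.449340 + 0.092239 = 0.541579
Restricting to configurations with burglary present: 0.922386·0.1 = 0.092239.
Hence the posterior is 0.092239/0.541579 ≈ 0.170.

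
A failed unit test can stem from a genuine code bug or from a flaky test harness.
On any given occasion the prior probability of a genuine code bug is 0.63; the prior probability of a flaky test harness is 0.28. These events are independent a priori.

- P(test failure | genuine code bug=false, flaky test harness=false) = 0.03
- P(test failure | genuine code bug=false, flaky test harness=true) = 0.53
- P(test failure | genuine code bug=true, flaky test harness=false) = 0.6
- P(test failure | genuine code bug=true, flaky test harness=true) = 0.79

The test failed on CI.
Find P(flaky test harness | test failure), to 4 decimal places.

Enumerate the 4 (genuine code bug, flaky test harness) configurations and weight by the priors:
  P(test failure) = 0.03*0.37*0.72 + 0.53*0.37*0.28 + 0.6*0.63*0.72 + 0.79*0.63*0.28
        = 0.007992 + 0.054908 + 0.272160 + 0.139356 = 0.474416
The terms with flaky test harness present sum to 0.194264, so
  P(flaky test harness | test failure) = 0.194264 / 0.474416 ≈ 0.4095

P(flaky test harness | test failure) ≈ 0.4095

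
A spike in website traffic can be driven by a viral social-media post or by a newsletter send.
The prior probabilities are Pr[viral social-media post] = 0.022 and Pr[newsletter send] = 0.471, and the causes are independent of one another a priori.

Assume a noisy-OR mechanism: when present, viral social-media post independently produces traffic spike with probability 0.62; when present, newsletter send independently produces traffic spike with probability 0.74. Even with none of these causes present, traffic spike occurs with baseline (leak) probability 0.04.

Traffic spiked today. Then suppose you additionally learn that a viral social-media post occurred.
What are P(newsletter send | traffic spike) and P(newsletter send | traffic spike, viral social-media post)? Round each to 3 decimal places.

Under noisy-OR, P(traffic spike | causes) = 1 − (1−0.04)·∏(1−qᵢ) over the active causes.
P(traffic spike) = 0.04×0.978×0.529 + 0.7504×0.978×0.471 + 0.6352×0.022×0.529 + 0.905152×0.022×0.471 = 0.020694 + 0.345663 + 0.007392 + 0.009379 = 0.383128
Restricting to configurations with newsletter send present: 0.345663 + 0.009379 = 0.355042.
Hence the posterior is 0.355042/0.383128 ≈ 0.927.

With the extra evidence:
Enumerate both values of newsletter send and weight by the priors:
  P(traffic spike | viral social-media post) = 0.6352×0.529 + 0.905152×0.471
        = 0.336021 + 0.426327 = 0.762348
The terms with newsletter send present sum to 0.426327, so
  P(newsletter send | traffic spike, viral social-media post) = 0.426327 / 0.762348 ≈ 0.559

P(newsletter send | traffic spike) ≈ 0.927; P(newsletter send | traffic spike, viral social-media post) ≈ 0.559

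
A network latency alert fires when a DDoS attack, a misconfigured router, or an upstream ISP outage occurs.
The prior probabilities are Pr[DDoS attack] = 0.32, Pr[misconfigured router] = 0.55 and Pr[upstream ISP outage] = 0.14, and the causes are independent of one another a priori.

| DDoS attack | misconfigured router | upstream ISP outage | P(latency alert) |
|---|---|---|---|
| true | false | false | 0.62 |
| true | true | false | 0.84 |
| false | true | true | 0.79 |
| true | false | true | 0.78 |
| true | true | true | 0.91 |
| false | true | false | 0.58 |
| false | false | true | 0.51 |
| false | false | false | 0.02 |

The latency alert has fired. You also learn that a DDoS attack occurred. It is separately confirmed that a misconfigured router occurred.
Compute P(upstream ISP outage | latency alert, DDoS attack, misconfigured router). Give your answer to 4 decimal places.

P(upstream ISP outage | latency alert, DDoS attack, misconfigured router) ≈ 0.1499

Numerator (weight on configurations with upstream ISP outage): 0.91*0.14 = 0.127400
Normalizer over all consistent configurations: 0.84*0.86 + 0.91*0.14 = 0.849800
P(upstream ISP outage | latency alert, DDoS attack, misconfigured router) = 0.127400/0.849800 ≈ 0.1499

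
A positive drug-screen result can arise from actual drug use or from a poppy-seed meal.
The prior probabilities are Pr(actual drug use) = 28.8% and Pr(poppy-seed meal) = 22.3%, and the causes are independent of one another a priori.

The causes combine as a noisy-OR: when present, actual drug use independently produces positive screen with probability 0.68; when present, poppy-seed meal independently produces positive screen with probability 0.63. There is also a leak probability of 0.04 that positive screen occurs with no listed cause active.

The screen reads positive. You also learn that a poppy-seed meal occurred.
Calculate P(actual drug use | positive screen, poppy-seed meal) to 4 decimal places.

P(actual drug use | positive screen, poppy-seed meal) ≈ 0.3573

Under noisy-OR, P(positive screen | causes) = 1 − (1−0.04)·∏(1−qᵢ) over the active causes.
P(positive screen | poppy-seed meal) = 0.6448·0.712 + 0.886336·0.288 = 0.459098 + 0.255265 = 0.714363
The actual drug use-present share is 0.886336·0.288 = 0.255265.
Hence the posterior is 0.255265/0.714363 ≈ 0.3573.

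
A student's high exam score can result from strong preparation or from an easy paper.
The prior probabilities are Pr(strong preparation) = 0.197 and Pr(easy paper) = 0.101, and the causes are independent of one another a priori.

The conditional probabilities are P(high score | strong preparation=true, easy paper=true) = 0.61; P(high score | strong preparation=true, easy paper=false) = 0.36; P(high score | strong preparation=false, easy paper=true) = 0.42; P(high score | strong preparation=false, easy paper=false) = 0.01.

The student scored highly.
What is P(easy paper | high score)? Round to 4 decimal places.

P(high score) = 0.01·0.803·0.899 + 0.42·0.803·0.101 + 0.36·0.197·0.899 + 0.61·0.197·0.101 = 0.007219 + 0.034063 + 0.063757 + 0.012137 = 0.117176
The easy paper-present share is 0.034063 + 0.012137 = 0.046200.
P(easy paper | high score) = 0.046200 / 0.117176 ≈ 0.3943

P(easy paper | high score) ≈ 0.3943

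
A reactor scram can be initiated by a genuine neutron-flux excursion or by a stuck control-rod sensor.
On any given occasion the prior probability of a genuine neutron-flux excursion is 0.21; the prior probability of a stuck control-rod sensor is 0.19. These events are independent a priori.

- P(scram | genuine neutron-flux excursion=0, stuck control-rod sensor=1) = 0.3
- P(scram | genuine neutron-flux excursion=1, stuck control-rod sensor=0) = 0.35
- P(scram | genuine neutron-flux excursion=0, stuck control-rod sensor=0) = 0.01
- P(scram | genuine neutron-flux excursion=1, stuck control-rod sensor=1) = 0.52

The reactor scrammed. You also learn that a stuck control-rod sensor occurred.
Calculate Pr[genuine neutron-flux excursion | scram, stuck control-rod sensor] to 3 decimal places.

By total probability over both values of genuine neutron-flux excursion:
  P(scram | stuck control-rod sensor) = 0.3*0.79 + 0.52*0.21
        = 0.237000 + 0.109200 = 0.346200
Keeping only the genuine neutron-flux excursion-present terms gives 0.109200, so
  P(genuine neutron-flux excursion | scram, stuck control-rod sensor) = 0.109200 / 0.346200 ≈ 0.315

Pr[genuine neutron-flux excursion | scram, stuck control-rod sensor] ≈ 0.315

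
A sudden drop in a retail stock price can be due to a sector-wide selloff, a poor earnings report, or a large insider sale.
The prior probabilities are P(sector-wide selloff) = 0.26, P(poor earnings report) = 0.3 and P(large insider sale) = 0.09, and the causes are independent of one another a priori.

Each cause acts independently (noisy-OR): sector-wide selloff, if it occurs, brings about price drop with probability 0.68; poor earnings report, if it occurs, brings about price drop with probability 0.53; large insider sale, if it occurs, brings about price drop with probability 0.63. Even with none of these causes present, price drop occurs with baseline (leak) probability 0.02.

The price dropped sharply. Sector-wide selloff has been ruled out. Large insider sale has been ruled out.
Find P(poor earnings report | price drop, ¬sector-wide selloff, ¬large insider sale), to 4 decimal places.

Under noisy-OR, P(price drop | causes) = 1 − (1−0.02)·∏(1−qᵢ) over the active causes.
Numerator (weight on configurations with poor earnings report): 0.5394*0.3 = 0.161820
Normalizer over all consistent configurations: 0.02*0.7 + 0.5394*0.3 = 0.175820
P(poor earnings report | price drop, ¬sector-wide selloff, ¬large insider sale) = 0.161820/0.175820 ≈ 0.9204

P(poor earnings report | price drop, ¬sector-wide selloff, ¬large insider sale) ≈ 0.9204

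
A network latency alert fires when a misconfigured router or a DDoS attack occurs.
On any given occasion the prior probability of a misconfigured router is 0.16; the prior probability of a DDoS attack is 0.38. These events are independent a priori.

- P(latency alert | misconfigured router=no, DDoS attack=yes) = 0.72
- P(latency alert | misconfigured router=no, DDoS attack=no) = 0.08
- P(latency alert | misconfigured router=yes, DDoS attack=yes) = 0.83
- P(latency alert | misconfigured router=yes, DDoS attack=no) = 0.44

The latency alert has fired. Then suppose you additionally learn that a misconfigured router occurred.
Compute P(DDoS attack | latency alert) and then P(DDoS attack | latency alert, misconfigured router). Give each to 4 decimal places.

P(DDoS attack | latency alert) ≈ 0.7667; P(DDoS attack | latency alert, misconfigured router) ≈ 0.5362

P(latency alert) = 0.08*0.84*0.62 + 0.72*0.84*0.38 + 0.44*0.16*0.62 + 0.83*0.16*0.38 = 0.041664 + 0.229824 + 0.043648 + 0.050464 = 0.365600
Of this, 0.280288 comes from 0.229824 + 0.050464 (the DDoS attack=true cases).
Hence the posterior is 0.280288/0.365600 ≈ 0.7667.

Now also conditioning on misconfigured router=true:
For the numerator, keep only DDoS attack=true terms: 0.83×0.38 = 0.315400
Normalizer over all consistent configurations: 0.44×0.62 + 0.83×0.38 = 0.588200
Posterior = 0.315400 / 0.588200 ≈ 0.5362
The drop from 0.7667 to 0.5362 is the explaining-away (discounting) effect.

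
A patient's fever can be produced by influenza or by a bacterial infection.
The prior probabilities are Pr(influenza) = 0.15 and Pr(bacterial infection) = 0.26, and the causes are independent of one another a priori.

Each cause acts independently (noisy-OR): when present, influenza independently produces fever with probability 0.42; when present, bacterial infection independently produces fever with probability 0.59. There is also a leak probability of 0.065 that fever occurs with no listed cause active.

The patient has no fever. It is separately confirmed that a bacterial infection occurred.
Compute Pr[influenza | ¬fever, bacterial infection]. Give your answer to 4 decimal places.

Pr[influenza | ¬fever, bacterial infection] ≈ 0.0928

Under noisy-OR, P(fever | causes) = 1 − (1−0.065)·∏(1−qᵢ) over the active causes.
P(¬fever | bacterial infection) = 0.38335·0.85 + 0.222343·0.15 = 0.325848 + 0.033351 = 0.359199
The influenza-present share is 0.222343·0.15 = 0.033351.
Hence the posterior is 0.033351/0.359199 ≈ 0.0928.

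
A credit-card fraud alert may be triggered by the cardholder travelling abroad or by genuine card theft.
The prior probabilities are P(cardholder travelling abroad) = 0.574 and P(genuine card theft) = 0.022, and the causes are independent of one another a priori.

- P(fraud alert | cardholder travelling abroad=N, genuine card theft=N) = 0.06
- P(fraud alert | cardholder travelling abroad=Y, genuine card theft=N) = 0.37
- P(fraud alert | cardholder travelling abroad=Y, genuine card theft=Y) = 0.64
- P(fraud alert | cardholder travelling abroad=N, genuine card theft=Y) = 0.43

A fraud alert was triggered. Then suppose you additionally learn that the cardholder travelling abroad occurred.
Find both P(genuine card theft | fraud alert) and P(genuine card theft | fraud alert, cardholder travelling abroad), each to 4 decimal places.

P(genuine card theft | fraud alert) ≈ 0.0495; P(genuine card theft | fraud alert, cardholder travelling abroad) ≈ 0.0375

P(fraud alert) = 0.06×0.426×0.978 + 0.43×0.426×0.022 + 0.37×0.574×0.978 + 0.64×0.574×0.022 = 0.024998 + 0.004030 + 0.207708 + 0.008082 = 0.244818
Restricting to configurations with genuine card theft present: 0.004030 + 0.008082 = 0.012112.
P(genuine card theft | fraud alert) = 0.012112 / 0.244818 ≈ 0.0495

With the extra evidence:
P(fraud alert | cardholder travelling abroad) = 0.37*0.978 + 0.64*0.022 = 0.361860 + 0.014080 = 0.375940
Of this, 0.014080 comes from 0.64*0.022 (the genuine card theft=true cases).
P(genuine card theft | fraud alert, cardholder travelling abroad) = 0.014080 / 0.375940 ≈ 0.0375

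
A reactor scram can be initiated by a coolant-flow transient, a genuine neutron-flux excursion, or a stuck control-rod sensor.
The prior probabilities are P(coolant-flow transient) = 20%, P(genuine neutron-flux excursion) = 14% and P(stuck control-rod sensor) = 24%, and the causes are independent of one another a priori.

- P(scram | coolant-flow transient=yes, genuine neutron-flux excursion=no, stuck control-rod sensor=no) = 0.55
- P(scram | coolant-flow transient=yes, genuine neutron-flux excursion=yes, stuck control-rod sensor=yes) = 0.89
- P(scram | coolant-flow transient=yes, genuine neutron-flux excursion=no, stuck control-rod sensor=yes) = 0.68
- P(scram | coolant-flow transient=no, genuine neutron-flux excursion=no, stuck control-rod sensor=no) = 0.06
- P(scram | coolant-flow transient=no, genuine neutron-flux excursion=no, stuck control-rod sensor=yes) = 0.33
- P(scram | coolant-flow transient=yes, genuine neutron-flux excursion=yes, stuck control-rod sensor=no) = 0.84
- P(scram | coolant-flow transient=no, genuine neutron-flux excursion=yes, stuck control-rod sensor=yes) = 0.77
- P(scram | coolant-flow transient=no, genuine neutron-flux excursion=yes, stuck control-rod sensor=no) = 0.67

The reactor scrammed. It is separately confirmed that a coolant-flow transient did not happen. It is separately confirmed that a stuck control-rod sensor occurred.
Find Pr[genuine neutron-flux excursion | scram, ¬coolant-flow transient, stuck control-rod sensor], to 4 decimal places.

P(scram | ¬coolant-flow transient, stuck control-rod sensor) = 0.33×0.86 + 0.77×0.14 = 0.283800 + 0.107800 = 0.391600
Of this, 0.107800 comes from 0.77×0.14 (the genuine neutron-flux excursion=true cases).
So P(genuine neutron-flux excursion | scram, ¬coolant-flow transient, stuck control-rod sensor) = 0.107800/0.391600 ≈ 0.2753.

Pr[genuine neutron-flux excursion | scram, ¬coolant-flow transient, stuck control-rod sensor] ≈ 0.2753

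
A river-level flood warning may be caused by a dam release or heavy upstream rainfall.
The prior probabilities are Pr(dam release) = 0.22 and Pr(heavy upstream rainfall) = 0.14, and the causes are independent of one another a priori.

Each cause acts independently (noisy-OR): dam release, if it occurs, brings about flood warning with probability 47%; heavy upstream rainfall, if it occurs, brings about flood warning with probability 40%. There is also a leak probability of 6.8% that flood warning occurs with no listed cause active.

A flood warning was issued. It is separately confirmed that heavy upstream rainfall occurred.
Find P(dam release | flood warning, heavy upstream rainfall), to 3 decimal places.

P(dam release | flood warning, heavy upstream rainfall) ≈ 0.310

Under noisy-OR, P(flood warning | causes) = 1 − (1−0.068)·∏(1−qᵢ) over the active causes.
Enumerate both values of dam release and weight by the priors:
  P(flood warning | heavy upstream rainfall) = 0.4408×0.78 + 0.703624×0.22
        = 0.343824 + 0.154797 = 0.498621
The terms with dam release present sum to 0.154797, so
  P(dam release | flood warning, heavy upstream rainfall) = 0.154797 / 0.498621 ≈ 0.310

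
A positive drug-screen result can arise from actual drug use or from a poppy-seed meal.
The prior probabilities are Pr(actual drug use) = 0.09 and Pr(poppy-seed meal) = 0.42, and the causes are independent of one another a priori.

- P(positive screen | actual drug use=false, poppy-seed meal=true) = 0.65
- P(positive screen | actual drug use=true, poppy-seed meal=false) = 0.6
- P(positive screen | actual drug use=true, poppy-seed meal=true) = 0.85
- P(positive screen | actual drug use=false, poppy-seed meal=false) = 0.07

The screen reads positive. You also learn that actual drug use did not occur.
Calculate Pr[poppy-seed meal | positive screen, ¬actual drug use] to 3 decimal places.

Pr[poppy-seed meal | positive screen, ¬actual drug use] ≈ 0.871

Enumerate both values of poppy-seed meal and weight by the priors:
  P(positive screen | ¬actual drug use) = 0.07·0.58 + 0.65·0.42
        = 0.040600 + 0.273000 = 0.313600
The terms with poppy-seed meal present sum to 0.273000, so
  P(poppy-seed meal | positive screen, ¬actual drug use) = 0.273000 / 0.313600 ≈ 0.871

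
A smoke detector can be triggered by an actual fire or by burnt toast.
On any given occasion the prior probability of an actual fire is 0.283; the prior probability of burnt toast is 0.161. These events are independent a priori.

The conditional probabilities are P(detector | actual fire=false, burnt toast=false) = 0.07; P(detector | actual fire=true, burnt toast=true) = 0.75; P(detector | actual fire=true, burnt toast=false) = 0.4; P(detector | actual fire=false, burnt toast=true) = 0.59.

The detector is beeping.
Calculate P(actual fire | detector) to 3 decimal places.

P(actual fire | detector) ≈ 0.540

P(detector) = 0.07×0.717×0.839 + 0.59×0.717×0.161 + 0.4×0.283×0.839 + 0.75×0.283×0.161 = 0.042109 + 0.068108 + 0.094975 + 0.034172 = 0.239364
Of this, 0.129147 comes from 0.094975 + 0.034172 (the actual fire=true cases).
P(actual fire | detector) = 0.129147 / 0.239364 ≈ 0.540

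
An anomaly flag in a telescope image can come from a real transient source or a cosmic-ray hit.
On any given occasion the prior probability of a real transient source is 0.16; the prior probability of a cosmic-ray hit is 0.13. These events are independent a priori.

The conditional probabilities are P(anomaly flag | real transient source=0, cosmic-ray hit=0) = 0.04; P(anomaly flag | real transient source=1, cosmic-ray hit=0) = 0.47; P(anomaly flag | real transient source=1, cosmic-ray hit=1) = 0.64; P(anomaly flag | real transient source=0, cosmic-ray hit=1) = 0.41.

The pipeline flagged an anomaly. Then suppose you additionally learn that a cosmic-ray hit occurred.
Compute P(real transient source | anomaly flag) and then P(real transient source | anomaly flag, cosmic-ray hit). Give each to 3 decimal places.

P(real transient source | anomaly flag) ≈ 0.515; P(real transient source | anomaly flag, cosmic-ray hit) ≈ 0.229

Weight on real transient source=true, given the evidence: 0.065424 + 0.013312 = 0.078736
Normalizer over all consistent configurations: 0.04*0.84*0.87 + 0.41*0.84*0.13 + 0.47*0.16*0.87 + 0.64*0.16*0.13 = 0.152740
P(real transient source | anomaly flag) = 0.078736/0.152740 ≈ 0.515

Now condition on the additional information:
P(anomaly flag | cosmic-ray hit) = 0.41*0.84 + 0.64*0.16 = 0.344400 + 0.102400 = 0.446800
Of this, 0.102400 comes from 0.64*0.16 (the real transient source=true cases).
P(real transient source | anomaly flag, cosmic-ray hit) = 0.102400 / 0.446800 ≈ 0.229
The drop from 0.515 to 0.229 is the explaining-away (discounting) effect.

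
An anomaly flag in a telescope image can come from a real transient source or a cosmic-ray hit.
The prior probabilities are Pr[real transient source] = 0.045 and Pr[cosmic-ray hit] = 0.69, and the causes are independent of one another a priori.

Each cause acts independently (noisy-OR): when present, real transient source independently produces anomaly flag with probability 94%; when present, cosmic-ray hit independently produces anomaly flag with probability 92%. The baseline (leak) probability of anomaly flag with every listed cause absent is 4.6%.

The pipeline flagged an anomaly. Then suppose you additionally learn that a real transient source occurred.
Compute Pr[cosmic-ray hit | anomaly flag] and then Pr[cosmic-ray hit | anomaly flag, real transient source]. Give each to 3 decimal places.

Under noisy-OR, P(anomaly flag | causes) = 1 − (1−0.046)·∏(1−qᵢ) over the active causes.
Sum P(anomaly flag|·) weighted by the priors over the 4 (real transient source, cosmic-ray hit) configurations:
  P(anomaly flag) = 0.046·0.955·0.31 + 0.92368·0.955·0.69 + 0.94276·0.045·0.31 + 0.995421·0.045·0.69
        = 0.013618 + 0.608659 + 0.013152 + 0.030908 = 0.666337
Keeping only the cosmic-ray hit-present terms gives 0.639567, so
  P(cosmic-ray hit | anomaly flag) = 0.639567 / 0.666337 ≈ 0.960

Now condition on the additional information:
P(anomaly flag | real transient source) = 0.94276*0.31 + 0.995421*0.69 = 0.292256 + 0.686840 = 0.979096
The cosmic-ray hit-present share is 0.995421*0.69 = 0.686840.
P(cosmic-ray hit | anomaly flag, real transient source) = 0.686840 / 0.979096 ≈ 0.702
Conditioning on real transient source lowers the posterior on cosmic-ray hit: the classic explaining-away effect in a common-effect structure.

Pr[cosmic-ray hit | anomaly flag] ≈ 0.960; Pr[cosmic-ray hit | anomaly flag, real transient source] ≈ 0.702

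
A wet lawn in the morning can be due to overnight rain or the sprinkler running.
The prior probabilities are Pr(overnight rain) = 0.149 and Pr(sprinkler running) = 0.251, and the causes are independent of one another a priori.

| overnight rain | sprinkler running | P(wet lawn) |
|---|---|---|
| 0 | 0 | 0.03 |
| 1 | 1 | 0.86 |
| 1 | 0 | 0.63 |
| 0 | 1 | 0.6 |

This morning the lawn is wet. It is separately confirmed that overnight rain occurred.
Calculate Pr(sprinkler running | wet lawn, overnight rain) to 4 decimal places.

Pr(sprinkler running | wet lawn, overnight rain) ≈ 0.3139

P(wet lawn | overnight rain) = 0.63×0.749 + 0.86×0.251 = 0.471870 + 0.215860 = 0.687730
Restricting to configurations with sprinkler running present: 0.86×0.251 = 0.215860.
P(sprinkler running | wet lawn, overnight rain) = 0.215860 / 0.687730 ≈ 0.3139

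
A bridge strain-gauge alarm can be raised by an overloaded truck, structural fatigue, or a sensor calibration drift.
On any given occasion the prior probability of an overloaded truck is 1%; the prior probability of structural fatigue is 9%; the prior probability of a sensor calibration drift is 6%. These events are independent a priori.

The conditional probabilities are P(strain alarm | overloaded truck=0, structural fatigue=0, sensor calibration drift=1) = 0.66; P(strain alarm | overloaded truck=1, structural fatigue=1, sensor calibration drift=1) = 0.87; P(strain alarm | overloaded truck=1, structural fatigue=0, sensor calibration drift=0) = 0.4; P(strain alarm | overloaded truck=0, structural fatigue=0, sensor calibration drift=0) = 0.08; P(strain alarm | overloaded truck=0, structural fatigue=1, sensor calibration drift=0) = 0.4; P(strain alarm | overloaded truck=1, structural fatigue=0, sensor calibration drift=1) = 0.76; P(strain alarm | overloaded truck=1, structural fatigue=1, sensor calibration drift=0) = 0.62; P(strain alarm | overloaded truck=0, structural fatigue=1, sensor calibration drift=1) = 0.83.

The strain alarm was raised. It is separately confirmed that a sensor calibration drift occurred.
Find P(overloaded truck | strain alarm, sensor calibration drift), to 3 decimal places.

P(strain alarm | sensor calibration drift) = 0.66·0.99·0.91 + 0.83·0.99·0.09 + 0.76·0.01·0.91 + 0.87·0.01·0.09 = 0.594594 + 0.073953 + 0.006916 + 0.000783 = 0.676246
The overloaded truck-present share is 0.006916 + 0.000783 = 0.007699.
Hence the posterior is 0.007699/0.676246 ≈ 0.011.

P(overloaded truck | strain alarm, sensor calibration drift) ≈ 0.011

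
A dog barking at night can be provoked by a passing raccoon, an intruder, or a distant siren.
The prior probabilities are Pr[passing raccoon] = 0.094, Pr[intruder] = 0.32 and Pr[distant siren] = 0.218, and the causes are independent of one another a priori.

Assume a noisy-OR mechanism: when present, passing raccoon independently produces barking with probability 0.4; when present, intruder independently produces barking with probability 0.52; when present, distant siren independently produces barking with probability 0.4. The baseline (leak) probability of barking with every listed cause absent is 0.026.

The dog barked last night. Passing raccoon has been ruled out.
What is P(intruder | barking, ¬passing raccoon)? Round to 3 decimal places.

P(intruder | barking, ¬passing raccoon) ≈ 0.709

Under noisy-OR, P(barking | causes) = 1 − (1−0.026)·∏(1−qᵢ) over the active causes.
P(barking | ¬passing raccoon) = 0.026·0.68·0.782 + 0.4156·0.68·0.218 + 0.53248·0.32·0.782 + 0.719488·0.32·0.218 = 0.013826 + 0.061609 + 0.133248 + 0.050191 = 0.258874
Restricting to configurations with intruder present: 0.133248 + 0.050191 = 0.183439.
So P(intruder | barking, ¬passing raccoon) = 0.183439/0.258874 ≈ 0.709.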